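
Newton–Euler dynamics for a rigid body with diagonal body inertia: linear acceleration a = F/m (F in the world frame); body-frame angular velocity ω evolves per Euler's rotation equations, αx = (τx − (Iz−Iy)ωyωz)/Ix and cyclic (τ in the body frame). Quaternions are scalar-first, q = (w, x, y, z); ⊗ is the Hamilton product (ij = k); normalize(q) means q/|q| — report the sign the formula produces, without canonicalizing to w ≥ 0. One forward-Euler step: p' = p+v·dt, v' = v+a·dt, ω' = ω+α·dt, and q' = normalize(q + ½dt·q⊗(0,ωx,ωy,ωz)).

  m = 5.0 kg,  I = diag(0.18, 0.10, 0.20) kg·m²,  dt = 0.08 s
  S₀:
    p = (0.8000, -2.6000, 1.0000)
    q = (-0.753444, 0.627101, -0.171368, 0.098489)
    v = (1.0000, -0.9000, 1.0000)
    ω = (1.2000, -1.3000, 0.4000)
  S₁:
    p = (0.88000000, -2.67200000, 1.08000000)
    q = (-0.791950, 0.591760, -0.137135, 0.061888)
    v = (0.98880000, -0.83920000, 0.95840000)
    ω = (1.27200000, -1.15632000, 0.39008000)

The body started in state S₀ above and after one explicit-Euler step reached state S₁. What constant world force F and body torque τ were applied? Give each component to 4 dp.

F = (-0.7000, 3.8000, -2.6000)
τ = (0.1100, 0.1700, 0.1000)

rate change Δω = (0.07200000, 0.14368000, -0.00992000)
I·α + gyro = (0.1100, 0.1700, 0.1000)
v₁ − v₀ = (-0.01120000, 0.06080000, -0.04160000)
F = m·Δv/dt = (-0.7000, 3.8000, -2.6000)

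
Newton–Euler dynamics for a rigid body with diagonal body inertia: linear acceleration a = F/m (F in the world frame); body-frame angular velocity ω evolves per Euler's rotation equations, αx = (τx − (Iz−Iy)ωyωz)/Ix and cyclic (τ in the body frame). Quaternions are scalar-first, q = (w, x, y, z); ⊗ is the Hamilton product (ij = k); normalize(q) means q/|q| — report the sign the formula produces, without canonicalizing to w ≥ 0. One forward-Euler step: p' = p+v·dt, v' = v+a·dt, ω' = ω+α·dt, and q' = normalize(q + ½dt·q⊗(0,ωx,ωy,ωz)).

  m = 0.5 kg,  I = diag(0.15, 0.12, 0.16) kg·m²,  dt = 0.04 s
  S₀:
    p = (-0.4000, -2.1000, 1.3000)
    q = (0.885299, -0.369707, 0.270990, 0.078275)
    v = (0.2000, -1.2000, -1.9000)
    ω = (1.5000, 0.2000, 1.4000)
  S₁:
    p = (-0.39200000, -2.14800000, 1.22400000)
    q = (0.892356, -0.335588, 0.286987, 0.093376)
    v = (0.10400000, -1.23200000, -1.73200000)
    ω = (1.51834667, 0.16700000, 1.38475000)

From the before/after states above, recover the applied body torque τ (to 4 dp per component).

τ = (0.0800, -0.1200, -0.0700)

Δω = ω₁−ω₀ = (0.01834667, -0.03300000, -0.01525000)
I·α + gyro = (0.0800, -0.1200, -0.0700)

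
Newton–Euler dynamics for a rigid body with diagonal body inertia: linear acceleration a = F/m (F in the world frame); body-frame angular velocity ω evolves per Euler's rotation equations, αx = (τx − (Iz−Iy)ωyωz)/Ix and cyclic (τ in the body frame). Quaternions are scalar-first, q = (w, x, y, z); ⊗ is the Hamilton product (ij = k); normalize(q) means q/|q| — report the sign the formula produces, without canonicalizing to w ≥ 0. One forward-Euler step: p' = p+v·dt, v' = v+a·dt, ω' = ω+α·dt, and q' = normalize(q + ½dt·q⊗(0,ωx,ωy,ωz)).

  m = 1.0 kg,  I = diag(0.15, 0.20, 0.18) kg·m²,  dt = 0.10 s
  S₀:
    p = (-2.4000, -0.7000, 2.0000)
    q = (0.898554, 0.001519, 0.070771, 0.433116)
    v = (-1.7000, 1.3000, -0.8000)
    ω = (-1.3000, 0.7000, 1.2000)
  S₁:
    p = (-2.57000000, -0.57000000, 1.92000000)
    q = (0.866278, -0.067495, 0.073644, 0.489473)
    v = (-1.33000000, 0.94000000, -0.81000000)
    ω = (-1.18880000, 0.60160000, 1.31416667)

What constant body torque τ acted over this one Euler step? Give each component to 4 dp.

τ = (0.1500, -0.1500, 0.1600)

ω₁ − ω₀ = (0.11120000, -0.09840000, 0.11416667)
τ = I·(Δω/dt) + ω₀×(Iω₀) = (0.1500, -0.1500, 0.1600)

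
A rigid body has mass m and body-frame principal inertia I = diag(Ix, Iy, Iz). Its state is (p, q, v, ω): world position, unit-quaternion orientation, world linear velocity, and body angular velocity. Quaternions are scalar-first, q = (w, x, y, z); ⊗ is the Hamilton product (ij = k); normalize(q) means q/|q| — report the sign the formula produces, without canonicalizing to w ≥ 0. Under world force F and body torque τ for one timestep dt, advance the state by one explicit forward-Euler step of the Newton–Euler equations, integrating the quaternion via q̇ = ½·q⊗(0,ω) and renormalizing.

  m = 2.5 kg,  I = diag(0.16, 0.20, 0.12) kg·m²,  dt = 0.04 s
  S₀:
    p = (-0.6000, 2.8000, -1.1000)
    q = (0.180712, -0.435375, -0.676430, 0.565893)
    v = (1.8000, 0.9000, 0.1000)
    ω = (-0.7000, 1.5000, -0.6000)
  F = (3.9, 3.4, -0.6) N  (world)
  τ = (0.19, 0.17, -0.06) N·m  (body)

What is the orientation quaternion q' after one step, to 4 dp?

q' = (0.2016, -0.4465, -0.6837, 0.5409)

Hamilton product q⊗(0,ω) = (1.0494183, -0.5694799, -0.3862821, -1.2349907)
q' = normalize(q + ½dt·q⊗(0,ω)) = (0.2016, -0.4465, -0.6837, 0.5409)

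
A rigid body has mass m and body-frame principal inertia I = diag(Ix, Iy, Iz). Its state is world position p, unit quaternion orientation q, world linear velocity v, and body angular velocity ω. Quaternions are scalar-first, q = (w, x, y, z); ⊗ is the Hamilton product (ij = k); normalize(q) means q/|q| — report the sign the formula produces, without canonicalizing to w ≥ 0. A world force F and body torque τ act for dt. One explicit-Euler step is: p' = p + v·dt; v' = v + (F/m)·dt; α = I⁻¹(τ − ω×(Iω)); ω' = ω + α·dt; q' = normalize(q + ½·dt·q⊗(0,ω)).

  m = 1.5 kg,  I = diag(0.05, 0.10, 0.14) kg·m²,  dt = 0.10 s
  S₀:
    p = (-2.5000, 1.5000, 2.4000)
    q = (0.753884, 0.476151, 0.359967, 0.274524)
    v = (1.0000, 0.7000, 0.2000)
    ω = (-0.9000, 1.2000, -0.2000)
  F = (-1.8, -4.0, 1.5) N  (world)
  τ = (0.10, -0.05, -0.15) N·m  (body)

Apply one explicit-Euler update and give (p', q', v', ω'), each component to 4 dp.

α = I⁻¹(τ − ω×Iω) = (2.1920, -0.3380, -0.6857)
ω' = ω + α·dt = (-0.6808, 1.1662, -0.2686)
q⊗(0,ω) = (0.0514803, -1.0799178, 0.7528194, 0.7445747)
updated quaternion q' = (0.7543, 0.4210, 0.3965, 0.3109)
a = F/m = (-1.2000, -2.6667, 1.0000)
new position p' = (-2.4000, 1.5700, 2.4200)
v + (F/m)dt = (0.8800, 0.4333, 0.3000)

p' = (-2.4000, 1.5700, 2.4200)
q' = (0.7543, 0.4210, 0.3965, 0.3109)
v' = (0.8800, 0.4333, 0.3000)
ω' = (-0.6808, 1.1662, -0.2686)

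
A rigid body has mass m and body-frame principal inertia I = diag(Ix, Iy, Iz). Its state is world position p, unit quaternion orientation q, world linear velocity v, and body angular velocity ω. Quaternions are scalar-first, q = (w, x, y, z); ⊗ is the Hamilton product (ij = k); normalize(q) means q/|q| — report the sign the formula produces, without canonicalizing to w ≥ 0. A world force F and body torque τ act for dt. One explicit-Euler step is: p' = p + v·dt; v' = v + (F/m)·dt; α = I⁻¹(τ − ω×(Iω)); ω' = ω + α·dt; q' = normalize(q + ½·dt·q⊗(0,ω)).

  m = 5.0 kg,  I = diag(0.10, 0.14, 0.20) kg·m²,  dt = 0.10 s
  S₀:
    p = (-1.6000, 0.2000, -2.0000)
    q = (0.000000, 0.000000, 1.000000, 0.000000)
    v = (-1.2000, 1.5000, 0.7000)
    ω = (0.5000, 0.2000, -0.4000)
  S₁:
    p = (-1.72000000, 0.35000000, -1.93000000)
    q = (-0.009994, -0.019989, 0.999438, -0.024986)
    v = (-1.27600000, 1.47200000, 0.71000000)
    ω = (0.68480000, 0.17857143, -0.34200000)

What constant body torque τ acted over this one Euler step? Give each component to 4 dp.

τ = (0.1800, -0.0100, 0.1200)

rate change Δω = (0.18480000, -0.02142857, 0.05800000)
τ = I·(Δω/dt) + ω₀×(Iω₀) = (0.1800, -0.0100, 0.1200)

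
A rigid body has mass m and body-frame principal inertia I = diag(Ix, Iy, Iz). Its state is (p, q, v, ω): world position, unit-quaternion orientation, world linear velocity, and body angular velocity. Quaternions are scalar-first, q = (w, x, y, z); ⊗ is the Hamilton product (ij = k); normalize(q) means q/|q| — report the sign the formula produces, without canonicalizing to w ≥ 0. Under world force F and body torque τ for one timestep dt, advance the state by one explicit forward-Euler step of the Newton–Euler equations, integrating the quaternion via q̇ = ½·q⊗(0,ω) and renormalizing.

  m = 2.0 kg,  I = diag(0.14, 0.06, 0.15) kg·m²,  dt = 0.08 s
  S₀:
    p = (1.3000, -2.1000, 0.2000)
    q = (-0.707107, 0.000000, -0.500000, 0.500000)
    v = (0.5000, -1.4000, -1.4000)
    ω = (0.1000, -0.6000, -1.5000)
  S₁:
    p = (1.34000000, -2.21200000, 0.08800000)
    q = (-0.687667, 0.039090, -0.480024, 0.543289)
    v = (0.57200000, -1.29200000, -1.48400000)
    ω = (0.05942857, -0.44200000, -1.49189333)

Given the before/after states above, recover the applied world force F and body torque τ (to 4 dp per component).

F = (1.8000, 2.7000, -2.1000)
τ = (0.0100, 0.1200, 0.0200)

Δv = v₁−v₀ = (0.07200000, 0.10800000, -0.08400000)
applied force F = (1.8000, 2.7000, -2.1000)
Δω = ω₁−ω₀ = (-0.04057143, 0.15800000, 0.00810667)
ω₀×(Iω₀) = (0.0810, 0.0015, 0.0048)
I·α + gyro = (0.0100, 0.1200, 0.0200)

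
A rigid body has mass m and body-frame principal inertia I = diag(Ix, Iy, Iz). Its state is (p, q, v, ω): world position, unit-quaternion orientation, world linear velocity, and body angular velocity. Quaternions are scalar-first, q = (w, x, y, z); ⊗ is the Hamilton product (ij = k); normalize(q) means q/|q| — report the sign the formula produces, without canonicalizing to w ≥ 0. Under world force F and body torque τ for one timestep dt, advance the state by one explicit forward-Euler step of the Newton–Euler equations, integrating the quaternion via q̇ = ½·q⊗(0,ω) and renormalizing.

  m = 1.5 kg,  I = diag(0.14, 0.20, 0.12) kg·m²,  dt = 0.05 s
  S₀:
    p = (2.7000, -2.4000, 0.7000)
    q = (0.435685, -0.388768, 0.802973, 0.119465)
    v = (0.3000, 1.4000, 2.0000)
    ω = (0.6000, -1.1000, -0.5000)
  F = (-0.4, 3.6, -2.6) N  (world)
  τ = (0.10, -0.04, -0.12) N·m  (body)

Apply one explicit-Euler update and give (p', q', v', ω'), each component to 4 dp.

p' = (2.7150, -2.3300, 0.8000)
q' = (0.4648, -0.3888, 0.7875, 0.1126)
v' = (0.2867, 1.5200, 1.9133)
ω' = (0.6514, -1.1085, -0.5335)

p + v·dt = (2.7150, -2.3300, 0.8000)
new velocity v' = (0.2867, 1.5200, 1.9133)
ω×(Iω) gyroscopic = (-0.0440, -0.0060, -0.0396)
α = I⁻¹(τ − ω×Iω) = (1.0286, -0.1700, -0.6700)
ω + α·dt = (0.6514, -1.1085, -0.5335)
q⊗(0,ω) = (1.1762636, -0.0086640, -0.6019585, -0.2719815)
updated quaternion q' = (0.4648, -0.3888, 0.7875, 0.1126)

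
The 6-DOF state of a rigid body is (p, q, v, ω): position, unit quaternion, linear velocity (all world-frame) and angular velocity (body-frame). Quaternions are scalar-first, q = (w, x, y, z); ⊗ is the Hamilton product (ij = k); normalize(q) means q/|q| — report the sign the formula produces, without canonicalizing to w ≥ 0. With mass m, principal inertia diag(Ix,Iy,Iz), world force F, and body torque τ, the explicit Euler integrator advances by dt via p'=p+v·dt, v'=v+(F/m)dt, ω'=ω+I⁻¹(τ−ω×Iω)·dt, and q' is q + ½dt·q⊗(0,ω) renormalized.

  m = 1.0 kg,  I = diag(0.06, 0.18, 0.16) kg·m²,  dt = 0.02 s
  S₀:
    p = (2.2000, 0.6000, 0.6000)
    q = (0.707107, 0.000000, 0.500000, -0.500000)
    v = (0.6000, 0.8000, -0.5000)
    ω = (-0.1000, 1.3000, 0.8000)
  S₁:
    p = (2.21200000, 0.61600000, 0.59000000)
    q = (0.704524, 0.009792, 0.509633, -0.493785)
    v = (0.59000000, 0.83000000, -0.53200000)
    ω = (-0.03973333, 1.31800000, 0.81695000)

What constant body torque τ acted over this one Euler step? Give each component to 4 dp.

τ = (0.1600, 0.1700, 0.1200)

rate change Δω = (0.06026667, 0.01800000, 0.01695000)
precession coupling = (-0.0208, 0.0080, -0.0156)
applied torque τ = (0.1600, 0.1700, 0.1200)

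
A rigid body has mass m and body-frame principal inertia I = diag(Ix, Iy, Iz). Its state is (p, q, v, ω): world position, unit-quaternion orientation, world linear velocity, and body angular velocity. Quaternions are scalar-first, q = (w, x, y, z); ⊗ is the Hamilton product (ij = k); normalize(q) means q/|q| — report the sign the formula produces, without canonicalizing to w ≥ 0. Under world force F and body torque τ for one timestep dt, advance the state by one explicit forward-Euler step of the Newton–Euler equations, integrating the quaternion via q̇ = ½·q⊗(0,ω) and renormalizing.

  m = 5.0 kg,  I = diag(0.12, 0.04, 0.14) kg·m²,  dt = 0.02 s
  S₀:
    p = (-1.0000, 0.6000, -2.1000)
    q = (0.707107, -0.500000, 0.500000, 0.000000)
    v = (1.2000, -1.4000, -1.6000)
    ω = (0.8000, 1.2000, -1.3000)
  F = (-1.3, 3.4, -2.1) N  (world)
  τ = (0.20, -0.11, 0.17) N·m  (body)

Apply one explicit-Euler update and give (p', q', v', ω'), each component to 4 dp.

a = F/m = (-0.2600, 0.6800, -0.4200)
p + v·dt = (-0.9760, 0.5720, -2.1320)
v' = v + a·dt = (1.1948, -1.3864, -1.6084)
angular accel α = (2.9667, -3.2700, 1.7629)
new body rate ω' = (0.8593, 1.1346, -1.2647)
q⊗(0,ω) = (-0.2000000, -0.0843144, 0.1985284, -1.9192391)
q + ½dt·q⊗(0,ω), renormalized = (0.7050, -0.5007, 0.5019, -0.0192)

p' = (-0.9760, 0.5720, -2.1320)
q' = (0.7050, -0.5007, 0.5019, -0.0192)
v' = (1.1948, -1.3864, -1.6084)
ω' = (0.8593, 1.1346, -1.2647)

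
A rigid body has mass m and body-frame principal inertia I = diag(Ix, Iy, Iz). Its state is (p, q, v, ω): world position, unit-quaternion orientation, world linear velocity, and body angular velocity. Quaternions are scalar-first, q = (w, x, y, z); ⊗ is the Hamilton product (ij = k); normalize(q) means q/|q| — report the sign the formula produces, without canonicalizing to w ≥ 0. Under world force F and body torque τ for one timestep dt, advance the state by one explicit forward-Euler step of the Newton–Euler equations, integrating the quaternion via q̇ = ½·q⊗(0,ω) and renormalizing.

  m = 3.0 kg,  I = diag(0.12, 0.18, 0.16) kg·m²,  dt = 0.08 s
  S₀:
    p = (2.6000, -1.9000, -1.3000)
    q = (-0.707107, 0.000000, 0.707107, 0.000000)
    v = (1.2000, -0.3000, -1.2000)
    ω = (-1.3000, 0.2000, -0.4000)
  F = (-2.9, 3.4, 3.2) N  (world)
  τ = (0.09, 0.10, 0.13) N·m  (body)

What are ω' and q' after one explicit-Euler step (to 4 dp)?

ω' = (-1.2411, 0.2537, -0.3272)
q' = (-0.7117, 0.0254, 0.7004, 0.0480)

angular accel α = (0.7367, 0.6711, 0.9100)
ω + α·dt = (-1.2411, 0.2537, -0.3272)
q⊗(0,ω) = (-0.1414214, 0.6363963, -0.1414214, 1.2020819)
updated quaternion q' = (-0.7117, 0.0254, 0.7004, 0.0480)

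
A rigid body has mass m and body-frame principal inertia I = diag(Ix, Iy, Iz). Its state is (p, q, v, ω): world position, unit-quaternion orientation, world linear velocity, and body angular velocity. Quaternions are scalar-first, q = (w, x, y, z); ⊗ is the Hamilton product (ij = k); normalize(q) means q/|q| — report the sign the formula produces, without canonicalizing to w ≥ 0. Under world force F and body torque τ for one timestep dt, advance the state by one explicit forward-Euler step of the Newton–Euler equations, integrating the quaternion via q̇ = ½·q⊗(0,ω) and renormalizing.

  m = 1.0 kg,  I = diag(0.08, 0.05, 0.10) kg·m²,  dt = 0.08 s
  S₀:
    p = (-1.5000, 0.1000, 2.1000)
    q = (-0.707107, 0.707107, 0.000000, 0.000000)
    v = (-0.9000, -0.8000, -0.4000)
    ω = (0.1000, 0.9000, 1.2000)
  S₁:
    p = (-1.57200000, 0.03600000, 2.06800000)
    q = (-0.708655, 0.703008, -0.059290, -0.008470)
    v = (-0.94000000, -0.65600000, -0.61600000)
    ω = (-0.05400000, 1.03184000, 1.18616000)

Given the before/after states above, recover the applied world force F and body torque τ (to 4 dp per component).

F = (-0.5000, 1.8000, -2.7000)
τ = (-0.1000, 0.0800, -0.0200)

Δω = ω₁−ω₀ = (-0.15400000, 0.13184000, -0.01384000)
precession coupling = (0.0540, -0.0024, -0.0027)
τ = I·(Δω/dt) + ω₀×(Iω₀) = (-0.1000, 0.0800, -0.0200)
Δv = v₁−v₀ = (-0.04000000, 0.14400000, -0.21600000)
applied force F = (-0.5000, 1.8000, -2.7000)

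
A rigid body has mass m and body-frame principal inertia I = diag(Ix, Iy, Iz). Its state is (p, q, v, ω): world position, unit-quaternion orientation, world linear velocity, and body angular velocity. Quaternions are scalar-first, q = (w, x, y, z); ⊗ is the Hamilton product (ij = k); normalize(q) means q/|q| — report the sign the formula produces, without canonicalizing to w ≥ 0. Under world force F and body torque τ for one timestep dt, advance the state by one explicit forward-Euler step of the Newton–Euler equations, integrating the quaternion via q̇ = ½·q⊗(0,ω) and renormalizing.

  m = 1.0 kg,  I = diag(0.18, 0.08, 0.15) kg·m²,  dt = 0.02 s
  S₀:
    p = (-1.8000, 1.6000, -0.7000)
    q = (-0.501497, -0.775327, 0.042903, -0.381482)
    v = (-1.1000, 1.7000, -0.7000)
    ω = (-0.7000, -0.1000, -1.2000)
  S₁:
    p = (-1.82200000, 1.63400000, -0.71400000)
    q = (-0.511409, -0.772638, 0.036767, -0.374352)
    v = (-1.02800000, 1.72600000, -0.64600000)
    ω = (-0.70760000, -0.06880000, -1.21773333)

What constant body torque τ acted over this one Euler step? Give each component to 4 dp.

τ = (-0.0600, 0.1500, -0.1400)

rate change Δω = (-0.00760000, 0.03120000, -0.01773333)
precession coupling = (0.0084, 0.0252, -0.0070)
I·α + gyro = (-0.0600, 0.1500, -0.1400)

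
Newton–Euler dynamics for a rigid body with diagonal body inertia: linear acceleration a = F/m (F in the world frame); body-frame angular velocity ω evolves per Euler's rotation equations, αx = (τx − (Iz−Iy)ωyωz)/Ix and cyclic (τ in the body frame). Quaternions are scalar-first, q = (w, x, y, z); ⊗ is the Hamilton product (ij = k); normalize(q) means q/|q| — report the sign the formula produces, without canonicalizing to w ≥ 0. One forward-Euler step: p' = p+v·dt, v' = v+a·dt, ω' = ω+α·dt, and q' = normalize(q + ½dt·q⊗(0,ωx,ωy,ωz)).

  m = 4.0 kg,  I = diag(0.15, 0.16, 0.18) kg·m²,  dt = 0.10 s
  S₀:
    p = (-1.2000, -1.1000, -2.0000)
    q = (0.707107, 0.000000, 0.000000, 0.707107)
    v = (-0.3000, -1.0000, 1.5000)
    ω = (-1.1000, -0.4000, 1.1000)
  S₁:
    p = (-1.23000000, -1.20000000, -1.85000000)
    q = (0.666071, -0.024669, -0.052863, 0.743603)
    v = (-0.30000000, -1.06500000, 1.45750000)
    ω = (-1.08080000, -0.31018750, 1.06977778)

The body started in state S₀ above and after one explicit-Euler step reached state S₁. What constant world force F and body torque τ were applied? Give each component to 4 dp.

F = (0.0000, -2.6000, -1.7000)
τ = (0.0200, 0.1800, -0.0500)

ω₁ − ω₀ = (0.01920000, 0.08981250, -0.03022222)
ω₀×(Iω₀) = (-0.0088, 0.0363, 0.0044)
I·α + gyro = (0.0200, 0.1800, -0.0500)
velocity change Δv = (0.00000000, -0.06500000, -0.04250000)
applied force F = (0.0000, -2.6000, -1.7000)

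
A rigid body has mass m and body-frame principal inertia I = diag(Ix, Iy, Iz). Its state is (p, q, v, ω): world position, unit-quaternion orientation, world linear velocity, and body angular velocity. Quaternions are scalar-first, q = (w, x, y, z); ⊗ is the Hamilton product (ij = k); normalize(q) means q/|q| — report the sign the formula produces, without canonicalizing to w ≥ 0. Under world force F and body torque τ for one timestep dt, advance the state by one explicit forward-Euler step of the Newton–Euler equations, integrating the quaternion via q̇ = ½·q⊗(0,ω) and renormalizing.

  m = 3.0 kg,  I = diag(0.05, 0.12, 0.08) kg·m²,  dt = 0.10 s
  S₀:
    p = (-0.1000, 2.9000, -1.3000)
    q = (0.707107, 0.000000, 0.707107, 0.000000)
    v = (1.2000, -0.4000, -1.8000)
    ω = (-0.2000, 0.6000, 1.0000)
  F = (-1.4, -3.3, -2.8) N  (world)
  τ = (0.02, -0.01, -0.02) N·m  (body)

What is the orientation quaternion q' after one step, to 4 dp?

q' = (0.6847, 0.0282, 0.7270, 0.0424)

q⊗(0,ω) = (-0.4242642, 0.5656856, 0.4242642, 0.8485284)
updated quaternion q' = (0.6847, 0.0282, 0.7270, 0.0424)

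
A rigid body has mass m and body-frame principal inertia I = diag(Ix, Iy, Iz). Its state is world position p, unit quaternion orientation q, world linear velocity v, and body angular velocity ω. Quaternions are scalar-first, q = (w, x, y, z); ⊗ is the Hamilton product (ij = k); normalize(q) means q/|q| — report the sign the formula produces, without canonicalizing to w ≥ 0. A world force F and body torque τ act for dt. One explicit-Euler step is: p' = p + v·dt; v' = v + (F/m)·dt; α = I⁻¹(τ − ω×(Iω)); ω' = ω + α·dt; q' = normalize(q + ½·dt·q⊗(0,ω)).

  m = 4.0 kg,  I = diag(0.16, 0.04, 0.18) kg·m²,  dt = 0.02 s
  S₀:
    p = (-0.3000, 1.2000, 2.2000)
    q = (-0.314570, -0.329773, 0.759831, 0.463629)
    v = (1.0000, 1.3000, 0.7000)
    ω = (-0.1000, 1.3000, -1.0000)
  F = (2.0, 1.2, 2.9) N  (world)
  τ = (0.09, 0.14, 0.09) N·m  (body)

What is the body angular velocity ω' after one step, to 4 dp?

ω' = (-0.0660, 1.3710, -0.9917)

ω×(Iω) gyroscopic = (-0.1820, -0.0020, 0.0156)
(τ − ω×Iω)/I = (1.7000, 3.5500, 0.4133)
ω + α·dt = (-0.0660, 1.3710, -0.9917)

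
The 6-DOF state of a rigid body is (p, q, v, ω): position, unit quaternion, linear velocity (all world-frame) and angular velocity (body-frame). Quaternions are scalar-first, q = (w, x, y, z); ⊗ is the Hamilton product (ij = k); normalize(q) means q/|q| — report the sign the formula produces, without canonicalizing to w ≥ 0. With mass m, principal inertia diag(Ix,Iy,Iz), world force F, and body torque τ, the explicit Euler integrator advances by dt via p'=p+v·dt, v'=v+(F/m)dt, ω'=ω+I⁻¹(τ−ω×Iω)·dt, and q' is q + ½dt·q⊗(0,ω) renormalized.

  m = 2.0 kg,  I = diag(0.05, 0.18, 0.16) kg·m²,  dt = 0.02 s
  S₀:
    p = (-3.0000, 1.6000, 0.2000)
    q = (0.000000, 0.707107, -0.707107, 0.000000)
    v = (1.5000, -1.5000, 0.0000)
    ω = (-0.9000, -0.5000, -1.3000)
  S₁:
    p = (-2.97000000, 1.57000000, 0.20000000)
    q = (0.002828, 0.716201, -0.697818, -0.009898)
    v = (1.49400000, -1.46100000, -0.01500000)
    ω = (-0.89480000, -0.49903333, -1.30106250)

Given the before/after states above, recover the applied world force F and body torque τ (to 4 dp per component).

Δω = ω₁−ω₀ = (0.00520000, 0.00096667, -0.00106250)
ω₀×(Iω₀) = (-0.0130, -0.1287, 0.0585)
I·α + gyro = (0.0000, -0.1200, 0.0500)
v₁ − v₀ = (-0.00600000, 0.03900000, -0.01500000)
m·(v₁−v₀)/dt = (-0.6000, 3.9000, -1.5000)

F = (-0.6000, 3.9000, -1.5000)
τ = (0.0000, -0.1200, 0.0500)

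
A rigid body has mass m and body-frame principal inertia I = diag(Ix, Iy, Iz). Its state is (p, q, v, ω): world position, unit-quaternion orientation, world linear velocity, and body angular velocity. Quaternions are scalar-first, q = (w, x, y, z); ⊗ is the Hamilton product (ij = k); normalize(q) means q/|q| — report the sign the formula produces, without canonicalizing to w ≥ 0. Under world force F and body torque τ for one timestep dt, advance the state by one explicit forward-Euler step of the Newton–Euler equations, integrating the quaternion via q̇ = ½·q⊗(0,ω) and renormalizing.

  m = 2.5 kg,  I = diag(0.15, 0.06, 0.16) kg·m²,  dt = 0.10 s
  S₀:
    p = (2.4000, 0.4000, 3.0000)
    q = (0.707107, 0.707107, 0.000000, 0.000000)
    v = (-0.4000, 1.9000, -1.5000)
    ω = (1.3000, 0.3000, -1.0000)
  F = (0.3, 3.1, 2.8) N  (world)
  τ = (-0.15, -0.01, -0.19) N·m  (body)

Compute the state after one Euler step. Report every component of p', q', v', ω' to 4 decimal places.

gyro term ω×Iω = (-0.0300, 0.0130, -0.0351)
(τ − ω×Iω)/I = (-0.8000, -0.3833, -0.9681)
ω + α·dt = (1.2200, 0.2617, -1.0968)
q⊗(0,ω) = (-0.9192391, 0.9192391, 0.9192391, -0.4949749)
q' = normalize(q + ½dt·q⊗(0,ω)) = (0.6589, 0.7505, 0.0458, -0.0247)
p + v·dt = (2.3600, 0.5900, 2.8500)
v' = v + a·dt = (-0.3880, 2.0240, -1.3880)

p' = (2.3600, 0.5900, 2.8500)
q' = (0.6589, 0.7505, 0.0458, -0.0247)
v' = (-0.3880, 2.0240, -1.3880)
ω' = (1.2200, 0.2617, -1.0968)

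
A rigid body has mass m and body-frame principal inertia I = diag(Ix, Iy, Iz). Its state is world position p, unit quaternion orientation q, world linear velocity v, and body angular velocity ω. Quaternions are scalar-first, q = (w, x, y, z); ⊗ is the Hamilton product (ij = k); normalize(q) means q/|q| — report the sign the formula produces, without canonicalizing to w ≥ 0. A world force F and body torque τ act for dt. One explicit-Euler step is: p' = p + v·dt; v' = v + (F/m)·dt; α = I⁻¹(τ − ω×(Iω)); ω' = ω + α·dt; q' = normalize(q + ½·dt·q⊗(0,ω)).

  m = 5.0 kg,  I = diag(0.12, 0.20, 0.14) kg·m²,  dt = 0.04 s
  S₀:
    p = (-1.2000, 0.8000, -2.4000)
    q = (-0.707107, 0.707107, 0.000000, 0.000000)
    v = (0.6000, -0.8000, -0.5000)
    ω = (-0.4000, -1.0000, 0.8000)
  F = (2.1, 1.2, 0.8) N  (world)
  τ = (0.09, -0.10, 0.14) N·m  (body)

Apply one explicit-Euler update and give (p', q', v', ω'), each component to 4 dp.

(τ − ω×Iω)/I = (0.3500, -0.5320, 0.7714)
new body rate ω' = (-0.3860, -1.0213, 0.8309)
2q̇ = q⊗(0,ω) = (0.2828428, 0.2828428, 0.1414214, -1.2727926)
updated quaternion q' = (-0.7012, 0.7125, 0.0028, -0.0254)
linear accel F/m = (0.4200, 0.2400, 0.1600)
p + v·dt = (-1.1760, 0.7680, -2.4200)
v + (F/m)dt = (0.6168, -0.7904, -0.4936)

p' = (-1.1760, 0.7680, -2.4200)
q' = (-0.7012, 0.7125, 0.0028, -0.0254)
v' = (0.6168, -0.7904, -0.4936)
ω' = (-0.3860, -1.0213, 0.8309)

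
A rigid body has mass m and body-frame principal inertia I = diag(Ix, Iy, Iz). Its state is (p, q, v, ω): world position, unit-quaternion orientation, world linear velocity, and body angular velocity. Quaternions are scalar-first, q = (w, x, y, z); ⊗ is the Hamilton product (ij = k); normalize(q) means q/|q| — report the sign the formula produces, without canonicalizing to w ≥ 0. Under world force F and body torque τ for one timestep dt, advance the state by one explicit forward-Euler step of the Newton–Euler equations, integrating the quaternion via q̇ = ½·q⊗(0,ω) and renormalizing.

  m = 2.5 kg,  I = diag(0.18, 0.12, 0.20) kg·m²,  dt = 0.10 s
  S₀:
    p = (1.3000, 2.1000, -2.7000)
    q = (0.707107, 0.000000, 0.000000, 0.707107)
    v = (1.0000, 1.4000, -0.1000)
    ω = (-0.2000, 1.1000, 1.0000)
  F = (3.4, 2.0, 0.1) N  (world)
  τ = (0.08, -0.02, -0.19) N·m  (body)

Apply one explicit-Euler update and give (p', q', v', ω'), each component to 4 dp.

a = F/m = (1.3600, 0.8000, 0.0400)
p' = p + v·dt = (1.4000, 2.2400, -2.7100)
new velocity v' = (1.1360, 1.4800, -0.0960)
gyro term ω×Iω = (0.0880, 0.0040, 0.0132)
angular accel α = (-0.0444, -0.2000, -1.0160)
ω' = ω + α·dt = (-0.2044, 1.0800, 0.8984)
2q̇ = q⊗(0,ω) = (-0.7071070, -0.9192391, 0.6363963, 0.7071070)
q' = normalize(q + ½dt·q⊗(0,ω)) = (0.6699, -0.0458, 0.0317, 0.7404)

p' = (1.4000, 2.2400, -2.7100)
q' = (0.6699, -0.0458, 0.0317, 0.7404)
v' = (1.1360, 1.4800, -0.0960)
ω' = (-0.2044, 1.0800, 0.8984)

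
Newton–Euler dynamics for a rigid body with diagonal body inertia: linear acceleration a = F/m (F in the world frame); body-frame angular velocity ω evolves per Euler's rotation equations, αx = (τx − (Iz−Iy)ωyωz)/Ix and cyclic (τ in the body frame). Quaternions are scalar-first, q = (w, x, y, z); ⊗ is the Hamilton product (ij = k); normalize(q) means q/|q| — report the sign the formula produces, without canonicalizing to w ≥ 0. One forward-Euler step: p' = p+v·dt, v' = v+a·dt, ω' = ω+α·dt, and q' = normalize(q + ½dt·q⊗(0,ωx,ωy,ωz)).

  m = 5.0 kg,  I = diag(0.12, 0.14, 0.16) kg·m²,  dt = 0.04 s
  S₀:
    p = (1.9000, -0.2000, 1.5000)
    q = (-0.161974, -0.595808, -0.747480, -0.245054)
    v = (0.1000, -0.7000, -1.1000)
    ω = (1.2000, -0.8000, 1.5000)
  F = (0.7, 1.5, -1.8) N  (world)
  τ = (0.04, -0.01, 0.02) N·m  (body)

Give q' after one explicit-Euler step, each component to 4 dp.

q⊗(0,ω) = (0.4845666, -1.5116320, 0.7292264, 1.1306614)
q' = normalize(q + ½dt·q⊗(0,ω)) = (-0.1522, -0.6255, -0.7323, -0.2222)

q' = (-0.1522, -0.6255, -0.7323, -0.2222)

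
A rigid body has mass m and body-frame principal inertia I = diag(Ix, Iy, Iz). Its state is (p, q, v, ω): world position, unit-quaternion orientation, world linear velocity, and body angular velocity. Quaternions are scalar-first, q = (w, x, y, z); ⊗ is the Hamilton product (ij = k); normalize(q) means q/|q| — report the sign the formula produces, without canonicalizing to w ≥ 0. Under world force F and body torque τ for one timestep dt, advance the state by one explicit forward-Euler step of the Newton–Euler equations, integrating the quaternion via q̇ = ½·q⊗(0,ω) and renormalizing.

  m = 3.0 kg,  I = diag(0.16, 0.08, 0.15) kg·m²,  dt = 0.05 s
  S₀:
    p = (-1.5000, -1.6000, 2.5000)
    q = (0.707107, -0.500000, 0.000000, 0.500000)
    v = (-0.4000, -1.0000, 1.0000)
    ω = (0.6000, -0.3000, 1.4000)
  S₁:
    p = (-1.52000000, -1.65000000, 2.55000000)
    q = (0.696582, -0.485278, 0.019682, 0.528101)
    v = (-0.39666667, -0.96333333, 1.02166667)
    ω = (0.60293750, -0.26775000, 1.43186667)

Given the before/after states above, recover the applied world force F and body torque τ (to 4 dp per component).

velocity change Δv = (0.00333333, 0.03666667, 0.02166667)
F = m·Δv/dt = (0.2000, 2.2000, 1.3000)
Δω = ω₁−ω₀ = (0.00293750, 0.03225000, 0.03186667)
τ = I·(Δω/dt) + ω₀×(Iω₀) = (-0.0200, 0.0600, 0.1100)

F = (0.2000, 2.2000, 1.3000)
τ = (-0.0200, 0.0600, 0.1100)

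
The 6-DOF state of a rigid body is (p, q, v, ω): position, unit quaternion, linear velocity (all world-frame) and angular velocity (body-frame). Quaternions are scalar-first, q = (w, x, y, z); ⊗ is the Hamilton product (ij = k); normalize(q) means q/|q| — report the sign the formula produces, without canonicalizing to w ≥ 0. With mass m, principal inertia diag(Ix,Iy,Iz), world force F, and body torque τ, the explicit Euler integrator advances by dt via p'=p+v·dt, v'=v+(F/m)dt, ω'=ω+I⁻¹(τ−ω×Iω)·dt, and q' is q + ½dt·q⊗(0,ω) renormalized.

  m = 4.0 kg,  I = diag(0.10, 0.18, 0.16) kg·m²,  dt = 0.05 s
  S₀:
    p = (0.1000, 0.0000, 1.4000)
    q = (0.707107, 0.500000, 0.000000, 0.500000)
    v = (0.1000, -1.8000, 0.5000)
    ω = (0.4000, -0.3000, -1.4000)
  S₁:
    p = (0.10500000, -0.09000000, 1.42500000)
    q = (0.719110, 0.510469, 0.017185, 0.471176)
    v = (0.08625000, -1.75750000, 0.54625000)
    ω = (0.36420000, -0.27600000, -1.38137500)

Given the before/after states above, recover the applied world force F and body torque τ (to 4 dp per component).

F = (-1.1000, 3.4000, 3.7000)
τ = (-0.0800, 0.1200, 0.0500)

Δv = v₁−v₀ = (-0.01375000, 0.04250000, 0.04625000)
applied force F = (-1.1000, 3.4000, 3.7000)
ω₁ − ω₀ = (-0.03580000, 0.02400000, 0.01862500)
I·α + gyro = (-0.0800, 0.1200, 0.0500)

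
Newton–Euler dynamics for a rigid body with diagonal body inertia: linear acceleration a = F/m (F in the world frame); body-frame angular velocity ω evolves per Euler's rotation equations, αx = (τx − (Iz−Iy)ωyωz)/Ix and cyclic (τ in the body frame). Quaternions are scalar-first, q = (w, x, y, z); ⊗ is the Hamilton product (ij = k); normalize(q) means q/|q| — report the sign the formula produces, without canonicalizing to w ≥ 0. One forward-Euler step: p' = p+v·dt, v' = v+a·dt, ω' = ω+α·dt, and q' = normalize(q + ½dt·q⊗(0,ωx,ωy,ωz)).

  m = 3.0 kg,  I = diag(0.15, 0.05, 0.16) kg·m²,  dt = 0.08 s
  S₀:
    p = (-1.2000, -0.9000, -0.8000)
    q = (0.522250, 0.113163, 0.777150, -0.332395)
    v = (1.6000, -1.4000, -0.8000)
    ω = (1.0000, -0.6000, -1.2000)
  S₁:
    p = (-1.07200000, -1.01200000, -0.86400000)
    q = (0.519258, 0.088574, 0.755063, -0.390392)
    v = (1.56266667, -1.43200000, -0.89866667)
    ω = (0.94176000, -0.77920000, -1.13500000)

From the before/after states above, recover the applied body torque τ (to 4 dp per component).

Δω = ω₁−ω₀ = (-0.05824000, -0.17920000, 0.06500000)
applied torque τ = (-0.0300, -0.1000, 0.1900)

τ = (-0.0300, -0.1000, 0.1900)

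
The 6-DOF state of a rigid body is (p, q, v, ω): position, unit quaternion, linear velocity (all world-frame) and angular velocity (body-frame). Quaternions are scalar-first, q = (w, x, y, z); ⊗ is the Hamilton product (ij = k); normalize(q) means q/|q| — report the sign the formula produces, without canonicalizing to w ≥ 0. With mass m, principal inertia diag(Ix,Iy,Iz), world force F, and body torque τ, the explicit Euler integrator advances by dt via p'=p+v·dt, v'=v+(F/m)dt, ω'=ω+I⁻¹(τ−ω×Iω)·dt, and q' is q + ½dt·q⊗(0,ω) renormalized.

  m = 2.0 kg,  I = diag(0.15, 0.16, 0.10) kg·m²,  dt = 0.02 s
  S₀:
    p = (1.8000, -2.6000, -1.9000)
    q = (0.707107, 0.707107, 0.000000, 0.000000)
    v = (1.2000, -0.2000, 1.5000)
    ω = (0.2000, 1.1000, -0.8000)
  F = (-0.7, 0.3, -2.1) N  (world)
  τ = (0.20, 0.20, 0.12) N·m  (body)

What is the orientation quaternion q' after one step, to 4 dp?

q' = (0.7056, 0.7085, 0.0134, 0.0021)

Hamilton product q⊗(0,ω) = (-0.1414214, 0.1414214, 1.3435033, 0.2121321)
updated quaternion q' = (0.7056, 0.7085, 0.0134, 0.0021)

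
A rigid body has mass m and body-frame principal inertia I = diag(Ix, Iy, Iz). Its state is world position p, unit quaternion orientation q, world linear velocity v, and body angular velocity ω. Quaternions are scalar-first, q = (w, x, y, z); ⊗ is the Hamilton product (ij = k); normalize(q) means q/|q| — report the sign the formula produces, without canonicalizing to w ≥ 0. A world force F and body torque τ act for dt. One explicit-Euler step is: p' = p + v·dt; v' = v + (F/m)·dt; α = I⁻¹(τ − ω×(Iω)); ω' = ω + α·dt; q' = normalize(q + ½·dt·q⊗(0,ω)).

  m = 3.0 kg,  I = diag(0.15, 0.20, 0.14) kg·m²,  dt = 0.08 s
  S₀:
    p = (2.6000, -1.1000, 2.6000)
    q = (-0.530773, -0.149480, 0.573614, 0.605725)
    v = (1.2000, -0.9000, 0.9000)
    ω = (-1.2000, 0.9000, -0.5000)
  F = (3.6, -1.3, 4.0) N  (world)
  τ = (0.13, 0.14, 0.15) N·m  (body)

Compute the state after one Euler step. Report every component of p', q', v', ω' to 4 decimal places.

ω×(Iω) gyroscopic = (0.0270, 0.0060, -0.0540)
(τ − ω×Iω)/I = (0.6867, 0.6700, 1.4571)
new body rate ω' = (-1.1451, 0.9536, -0.3834)
q⊗(0,ω) = (-0.3927661, -0.1950319, -1.2793057, 0.8191913)
q + ½dt·q⊗(0,ω), renormalized = (-0.5454, -0.1570, 0.5214, 0.6372)
a = F/m = (1.2000, -0.4333, 1.3333)
new position p' = (2.6960, -1.1720, 2.6720)
v' = v + a·dt = (1.2960, -0.9347, 1.0067)

p' = (2.6960, -1.1720, 2.6720)
q' = (-0.5454, -0.1570, 0.5214, 0.6372)
v' = (1.2960, -0.9347, 1.0067)
ω' = (-1.1451, 0.9536, -0.3834)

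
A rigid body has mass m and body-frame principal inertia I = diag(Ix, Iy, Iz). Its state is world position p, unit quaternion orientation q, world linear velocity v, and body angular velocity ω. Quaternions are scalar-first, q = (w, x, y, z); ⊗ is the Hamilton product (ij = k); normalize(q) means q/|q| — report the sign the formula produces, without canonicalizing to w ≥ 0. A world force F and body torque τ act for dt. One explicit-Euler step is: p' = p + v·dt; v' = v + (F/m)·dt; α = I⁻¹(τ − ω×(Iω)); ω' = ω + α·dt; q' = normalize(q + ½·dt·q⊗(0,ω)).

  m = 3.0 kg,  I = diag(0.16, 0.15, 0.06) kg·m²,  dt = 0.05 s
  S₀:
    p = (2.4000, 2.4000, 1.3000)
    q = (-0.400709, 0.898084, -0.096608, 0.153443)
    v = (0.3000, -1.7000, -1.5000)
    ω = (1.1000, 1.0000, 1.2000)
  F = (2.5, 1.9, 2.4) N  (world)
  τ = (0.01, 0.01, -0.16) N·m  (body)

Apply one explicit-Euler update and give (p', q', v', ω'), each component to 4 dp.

p' = (2.4150, 2.3150, 1.2250)
q' = (-0.4271, 0.8793, -0.1292, 0.1663)
v' = (0.3417, -1.6683, -1.4600)
ω' = (1.1369, 0.9593, 1.0758)

p + v·dt = (2.4150, 2.3150, 1.2250)
new velocity v' = (0.3417, -1.6683, -1.4600)
α = I⁻¹(τ − ω×Iω) = (0.7375, -0.8133, -2.4833)
ω' = ω + α·dt = (1.1369, 0.9593, 1.0758)
2q̇ = q⊗(0,ω) = (-1.0754160, -0.7101525, -1.3096225, 0.5235020)
q' = normalize(q + ½dt·q⊗(0,ω)) = (-0.4271, 0.8793, -0.1292, 0.1663)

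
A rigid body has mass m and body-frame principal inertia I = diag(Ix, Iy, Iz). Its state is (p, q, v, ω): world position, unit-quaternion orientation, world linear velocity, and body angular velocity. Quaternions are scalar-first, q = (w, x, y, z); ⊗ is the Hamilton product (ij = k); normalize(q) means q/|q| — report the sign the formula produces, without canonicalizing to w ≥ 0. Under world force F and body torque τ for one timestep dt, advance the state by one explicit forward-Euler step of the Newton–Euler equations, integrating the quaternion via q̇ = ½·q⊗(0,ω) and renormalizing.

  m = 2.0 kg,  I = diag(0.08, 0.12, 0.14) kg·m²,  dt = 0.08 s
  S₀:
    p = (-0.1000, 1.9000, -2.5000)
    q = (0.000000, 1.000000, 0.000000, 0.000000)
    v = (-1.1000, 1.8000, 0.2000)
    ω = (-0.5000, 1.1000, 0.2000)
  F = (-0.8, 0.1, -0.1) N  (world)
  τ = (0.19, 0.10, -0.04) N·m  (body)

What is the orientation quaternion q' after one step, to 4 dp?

q⊗(0,ω) = (0.5000000, 0.0000000, -0.2000000, 1.1000000)
q' = normalize(q + ½dt·q⊗(0,ω)) = (0.0200, 0.9988, -0.0080, 0.0439)

q' = (0.0200, 0.9988, -0.0080, 0.0439)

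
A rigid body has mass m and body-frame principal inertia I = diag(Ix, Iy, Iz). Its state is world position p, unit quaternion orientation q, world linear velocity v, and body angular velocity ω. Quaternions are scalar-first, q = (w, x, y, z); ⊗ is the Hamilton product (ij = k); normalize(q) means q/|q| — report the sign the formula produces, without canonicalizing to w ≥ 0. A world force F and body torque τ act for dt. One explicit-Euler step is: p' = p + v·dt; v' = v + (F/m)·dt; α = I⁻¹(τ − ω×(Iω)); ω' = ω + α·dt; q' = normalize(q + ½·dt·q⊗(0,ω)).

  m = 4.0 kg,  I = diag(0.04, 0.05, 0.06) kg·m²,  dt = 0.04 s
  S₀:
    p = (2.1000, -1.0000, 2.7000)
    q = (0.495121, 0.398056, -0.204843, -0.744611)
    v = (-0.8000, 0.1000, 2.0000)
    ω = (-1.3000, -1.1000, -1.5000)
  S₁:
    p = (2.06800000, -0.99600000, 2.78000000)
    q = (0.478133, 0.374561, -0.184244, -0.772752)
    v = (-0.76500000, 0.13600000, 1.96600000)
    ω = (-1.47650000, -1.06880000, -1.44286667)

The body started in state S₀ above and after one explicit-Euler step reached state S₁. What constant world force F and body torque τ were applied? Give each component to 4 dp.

v₁ − v₀ = (0.03500000, 0.03600000, -0.03400000)
F = m·Δv/dt = (3.5000, 3.6000, -3.4000)
rate change Δω = (-0.17650000, 0.03120000, 0.05713333)
precession coupling = (0.0165, -0.0390, 0.0143)
I·α + gyro = (-0.1600, 0.0000, 0.1000)

F = (3.5000, 3.6000, -3.4000)
τ = (-0.1600, 0.0000, 0.1000)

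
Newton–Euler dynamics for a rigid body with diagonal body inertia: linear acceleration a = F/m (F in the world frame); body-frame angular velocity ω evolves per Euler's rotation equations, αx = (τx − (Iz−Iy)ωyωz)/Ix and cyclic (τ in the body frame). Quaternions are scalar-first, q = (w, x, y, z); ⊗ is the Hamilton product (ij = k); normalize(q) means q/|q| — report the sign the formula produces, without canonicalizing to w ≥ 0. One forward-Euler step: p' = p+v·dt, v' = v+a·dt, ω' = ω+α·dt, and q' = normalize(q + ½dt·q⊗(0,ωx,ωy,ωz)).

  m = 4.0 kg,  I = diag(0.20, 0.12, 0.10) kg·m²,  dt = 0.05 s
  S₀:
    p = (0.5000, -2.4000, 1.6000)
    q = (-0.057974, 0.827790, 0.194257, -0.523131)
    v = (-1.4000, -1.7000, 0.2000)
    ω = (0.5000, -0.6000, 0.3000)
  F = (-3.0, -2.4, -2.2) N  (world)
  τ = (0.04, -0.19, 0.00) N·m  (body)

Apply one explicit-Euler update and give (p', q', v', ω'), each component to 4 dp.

precession coupling ω×(Iω) = (0.0036, 0.0150, 0.0240)
(τ − ω×Iω)/I = (0.1820, -1.7083, -0.2400)
ω + α·dt = (0.5091, -0.6854, 0.2880)
q⊗(0,ω) = (-0.1404015, -0.2845885, -0.4751181, -0.6111947)
q' = normalize(q + ½dt·q⊗(0,ω)) = (-0.0615, 0.8205, 0.1823, -0.5383)
linear accel F/m = (-0.7500, -0.6000, -0.5500)
new position p' = (0.4300, -2.4850, 1.6100)
new velocity v' = (-1.4375, -1.7300, 0.1725)

p' = (0.4300, -2.4850, 1.6100)
q' = (-0.0615, 0.8205, 0.1823, -0.5383)
v' = (-1.4375, -1.7300, 0.1725)
ω' = (0.5091, -0.6854, 0.2880)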